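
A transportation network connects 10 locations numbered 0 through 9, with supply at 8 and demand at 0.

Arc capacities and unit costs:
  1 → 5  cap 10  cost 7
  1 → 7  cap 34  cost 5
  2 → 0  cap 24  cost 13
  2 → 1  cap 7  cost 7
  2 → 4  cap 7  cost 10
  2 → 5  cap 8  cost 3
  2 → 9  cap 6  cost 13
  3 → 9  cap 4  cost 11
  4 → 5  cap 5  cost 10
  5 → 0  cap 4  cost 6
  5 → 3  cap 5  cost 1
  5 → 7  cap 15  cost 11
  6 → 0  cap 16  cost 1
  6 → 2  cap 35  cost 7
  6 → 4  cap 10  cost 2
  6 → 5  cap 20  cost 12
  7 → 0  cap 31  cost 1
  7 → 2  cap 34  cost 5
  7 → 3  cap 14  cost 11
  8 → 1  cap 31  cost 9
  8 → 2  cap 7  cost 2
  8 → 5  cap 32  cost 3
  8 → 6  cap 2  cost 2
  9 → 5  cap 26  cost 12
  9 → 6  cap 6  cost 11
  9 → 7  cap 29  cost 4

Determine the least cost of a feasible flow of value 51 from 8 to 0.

Minimum cost for 51 units: 816

shortest-cost path #1: 8→6→0 push 2 @ unit cost 3 (adds 6)
shortest-cost path #2: 8→5→0 push 4 @ unit cost 9 (adds 36)
shortest-cost path #3: 8→2→0 push 7 @ unit cost 15 (adds 105)
shortest-cost path #4: 8→1→7→0 push 31 @ unit cost 15 (adds 465)
shortest-cost path #5: 8→5→3→9→6→0 push 4 @ unit cost 27 (adds 108)
shortest-cost path #6: 8→5→7→2→0 push 3 @ unit cost 32 (adds 96)
total cost = 816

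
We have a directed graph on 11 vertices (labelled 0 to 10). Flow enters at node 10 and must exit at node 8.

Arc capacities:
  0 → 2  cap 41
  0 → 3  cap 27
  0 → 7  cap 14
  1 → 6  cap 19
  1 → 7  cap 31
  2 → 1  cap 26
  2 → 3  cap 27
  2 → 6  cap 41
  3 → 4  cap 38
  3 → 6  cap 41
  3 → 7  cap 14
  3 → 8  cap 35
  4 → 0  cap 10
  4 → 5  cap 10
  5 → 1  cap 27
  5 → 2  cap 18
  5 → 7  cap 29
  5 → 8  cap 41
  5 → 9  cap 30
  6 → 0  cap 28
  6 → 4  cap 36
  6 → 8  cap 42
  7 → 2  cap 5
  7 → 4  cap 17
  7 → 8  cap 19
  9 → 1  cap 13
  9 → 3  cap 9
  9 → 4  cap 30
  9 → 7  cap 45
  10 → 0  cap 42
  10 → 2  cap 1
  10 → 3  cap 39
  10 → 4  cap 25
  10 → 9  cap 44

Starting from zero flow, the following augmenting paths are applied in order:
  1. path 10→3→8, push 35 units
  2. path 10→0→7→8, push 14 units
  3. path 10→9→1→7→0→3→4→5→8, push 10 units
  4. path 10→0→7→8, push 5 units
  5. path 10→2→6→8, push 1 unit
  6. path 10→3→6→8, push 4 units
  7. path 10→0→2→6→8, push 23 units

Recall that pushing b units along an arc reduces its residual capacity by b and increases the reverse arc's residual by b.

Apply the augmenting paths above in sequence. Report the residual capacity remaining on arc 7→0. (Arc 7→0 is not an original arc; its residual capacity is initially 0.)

Residual capacity of (7,0): 9

after path 1 (10→3→8, push 35): res(7,0)=0
after path 2 (10→0→7→8, push 14): res(7,0)=14
after path 3 (10→9→1→7→0→3→4→5→8, push 10): res(7,0)=4
after path 4 (10→0→7→8, push 5): res(7,0)=9
after path 5 (10→2→6→8, push 1): res(7,0)=9
after path 6 (10→3→6→8, push 4): res(7,0)=9
after path 7 (10→0→2→6→8, push 23): res(7,0)=9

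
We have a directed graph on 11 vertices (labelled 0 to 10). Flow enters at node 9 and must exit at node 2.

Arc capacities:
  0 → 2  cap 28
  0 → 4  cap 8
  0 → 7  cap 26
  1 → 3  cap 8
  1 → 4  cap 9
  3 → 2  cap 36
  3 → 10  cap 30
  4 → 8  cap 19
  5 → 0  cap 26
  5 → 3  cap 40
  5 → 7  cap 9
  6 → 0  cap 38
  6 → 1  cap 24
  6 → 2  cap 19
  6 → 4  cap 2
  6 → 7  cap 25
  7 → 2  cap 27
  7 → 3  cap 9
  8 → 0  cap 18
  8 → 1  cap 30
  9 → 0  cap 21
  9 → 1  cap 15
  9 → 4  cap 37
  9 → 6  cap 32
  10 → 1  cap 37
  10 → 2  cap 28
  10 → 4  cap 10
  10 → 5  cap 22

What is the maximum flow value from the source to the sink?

Maximum flow value: 79

augment #1: 9→0→2 bottleneck 21, total now 21
augment #2: 9→6→2 bottleneck 19, total now 40
augment #3: 9→1→3→2 bottleneck 8, total now 48
augment #4: 9→6→0→2 bottleneck 7, total now 55
augment #5: 9→6→7→2 bottleneck 6, total now 61
augment #6: 9→4→8→0→7→2 bottleneck 18, total now 79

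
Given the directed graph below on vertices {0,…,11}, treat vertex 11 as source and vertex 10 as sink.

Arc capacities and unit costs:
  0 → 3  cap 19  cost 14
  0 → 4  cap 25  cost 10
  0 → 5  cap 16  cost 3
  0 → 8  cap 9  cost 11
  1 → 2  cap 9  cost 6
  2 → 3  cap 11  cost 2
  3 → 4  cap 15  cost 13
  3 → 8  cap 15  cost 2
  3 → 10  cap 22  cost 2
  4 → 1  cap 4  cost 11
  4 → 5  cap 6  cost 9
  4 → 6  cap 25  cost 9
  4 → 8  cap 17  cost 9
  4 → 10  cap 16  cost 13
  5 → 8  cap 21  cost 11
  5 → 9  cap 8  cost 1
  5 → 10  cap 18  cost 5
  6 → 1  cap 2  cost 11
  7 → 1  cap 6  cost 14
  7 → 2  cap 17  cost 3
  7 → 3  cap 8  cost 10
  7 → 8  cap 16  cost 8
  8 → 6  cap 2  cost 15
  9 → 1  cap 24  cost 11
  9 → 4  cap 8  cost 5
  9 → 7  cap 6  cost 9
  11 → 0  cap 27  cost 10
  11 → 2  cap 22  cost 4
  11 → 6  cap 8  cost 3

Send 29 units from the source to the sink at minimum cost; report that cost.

shortest-cost path #1: 11→2→3→10 push 11 @ unit cost 8 (adds 88)
shortest-cost path #2: 11→0→5→10 push 16 @ unit cost 18 (adds 288)
shortest-cost path #3: 11→0→3→10 push 2 @ unit cost 26 (adds 52)
total cost = 428

Minimum cost for 29 units: 428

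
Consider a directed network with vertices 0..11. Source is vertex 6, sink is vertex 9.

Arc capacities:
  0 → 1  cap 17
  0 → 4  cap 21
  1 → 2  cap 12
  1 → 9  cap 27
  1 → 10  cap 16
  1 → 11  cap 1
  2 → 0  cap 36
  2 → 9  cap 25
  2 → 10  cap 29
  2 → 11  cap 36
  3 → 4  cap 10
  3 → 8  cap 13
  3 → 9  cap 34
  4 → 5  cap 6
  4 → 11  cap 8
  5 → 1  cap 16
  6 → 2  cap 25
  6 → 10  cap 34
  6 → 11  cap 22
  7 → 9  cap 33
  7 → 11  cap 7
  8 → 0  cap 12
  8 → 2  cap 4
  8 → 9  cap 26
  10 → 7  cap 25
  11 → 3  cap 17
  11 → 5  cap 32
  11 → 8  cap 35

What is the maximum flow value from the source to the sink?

Maximum flow value: 72

augment #1: 6→2→9 bottleneck 25, total now 25
augment #2: 6→10→7→9 bottleneck 25, total now 50
augment #3: 6→11→3→9 bottleneck 17, total now 67
augment #4: 6→11→8→9 bottleneck 5, total now 72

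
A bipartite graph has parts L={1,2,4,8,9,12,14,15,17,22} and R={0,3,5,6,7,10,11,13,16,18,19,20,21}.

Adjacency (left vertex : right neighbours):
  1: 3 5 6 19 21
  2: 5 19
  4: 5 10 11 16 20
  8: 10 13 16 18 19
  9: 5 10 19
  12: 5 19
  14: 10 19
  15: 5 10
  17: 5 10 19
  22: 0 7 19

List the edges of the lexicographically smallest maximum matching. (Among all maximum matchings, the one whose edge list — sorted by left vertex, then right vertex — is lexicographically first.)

|M| = 7 (so the lex-smallest maximum matching has 7 edges)
process left vertices in ascending order; for each, take the smallest-labelled available neighbour that still permits 7 edges overall, or leave it unmatched if none does
lex-smallest matching: {1-3, 2-5, 4-11, 8-13, 9-10, 12-19, 22-0}

Lex-smallest maximum matching: {(1,3), (2,5), (4,11), (8,13), (9,10), (12,19), (22,0)}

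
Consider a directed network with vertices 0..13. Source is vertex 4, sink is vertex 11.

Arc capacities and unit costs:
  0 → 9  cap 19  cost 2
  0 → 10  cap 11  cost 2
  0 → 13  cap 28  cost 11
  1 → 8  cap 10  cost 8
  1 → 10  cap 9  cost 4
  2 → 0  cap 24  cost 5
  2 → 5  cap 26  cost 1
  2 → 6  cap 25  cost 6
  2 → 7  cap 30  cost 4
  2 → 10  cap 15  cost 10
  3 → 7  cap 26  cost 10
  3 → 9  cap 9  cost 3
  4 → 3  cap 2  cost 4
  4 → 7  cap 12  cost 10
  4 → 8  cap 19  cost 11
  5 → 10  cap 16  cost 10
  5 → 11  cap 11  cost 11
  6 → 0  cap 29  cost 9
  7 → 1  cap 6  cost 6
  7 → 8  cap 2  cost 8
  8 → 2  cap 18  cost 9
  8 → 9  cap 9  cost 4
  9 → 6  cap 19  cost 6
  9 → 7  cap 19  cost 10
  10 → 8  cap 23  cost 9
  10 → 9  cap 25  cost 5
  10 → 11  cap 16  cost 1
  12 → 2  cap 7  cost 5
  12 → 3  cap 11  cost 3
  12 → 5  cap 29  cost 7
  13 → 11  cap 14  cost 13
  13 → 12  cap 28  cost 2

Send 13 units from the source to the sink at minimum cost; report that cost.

Minimum cost for 13 units: 316

shortest-cost path #1: 4→7→1→10→11 push 6 @ unit cost 21 (adds 126)
shortest-cost path #2: 4→3→9→6→0→10→11 push 2 @ unit cost 25 (adds 50)
shortest-cost path #3: 4→8→2→0→10→11 push 5 @ unit cost 28 (adds 140)
total cost = 316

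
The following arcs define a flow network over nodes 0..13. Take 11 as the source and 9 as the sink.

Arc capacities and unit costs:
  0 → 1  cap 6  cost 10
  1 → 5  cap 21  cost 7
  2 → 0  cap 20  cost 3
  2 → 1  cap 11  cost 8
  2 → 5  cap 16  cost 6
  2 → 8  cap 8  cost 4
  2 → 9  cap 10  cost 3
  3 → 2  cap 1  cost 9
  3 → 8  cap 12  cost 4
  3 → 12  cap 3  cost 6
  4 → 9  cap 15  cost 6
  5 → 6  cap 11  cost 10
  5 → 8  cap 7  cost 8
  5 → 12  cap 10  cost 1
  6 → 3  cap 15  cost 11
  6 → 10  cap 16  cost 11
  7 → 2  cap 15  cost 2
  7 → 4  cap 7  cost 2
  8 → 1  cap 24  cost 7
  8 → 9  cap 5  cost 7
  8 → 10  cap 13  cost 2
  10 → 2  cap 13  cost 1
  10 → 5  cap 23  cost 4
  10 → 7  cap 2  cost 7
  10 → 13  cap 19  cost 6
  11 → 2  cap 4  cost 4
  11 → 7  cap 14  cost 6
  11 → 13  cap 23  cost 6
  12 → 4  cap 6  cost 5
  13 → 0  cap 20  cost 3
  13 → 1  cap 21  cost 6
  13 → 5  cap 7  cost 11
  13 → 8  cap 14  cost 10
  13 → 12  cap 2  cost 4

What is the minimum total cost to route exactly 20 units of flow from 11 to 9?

shortest-cost path #1: 11→2→9 push 4 @ unit cost 7 (adds 28)
shortest-cost path #2: 11→7→2→9 push 6 @ unit cost 11 (adds 66)
shortest-cost path #3: 11→7→4→9 push 7 @ unit cost 14 (adds 98)
shortest-cost path #4: 11→7→2→8→9 push 1 @ unit cost 19 (adds 19)
shortest-cost path #5: 11→13→12→4→9 push 2 @ unit cost 21 (adds 42)
total cost = 253

Minimum cost for 20 units: 253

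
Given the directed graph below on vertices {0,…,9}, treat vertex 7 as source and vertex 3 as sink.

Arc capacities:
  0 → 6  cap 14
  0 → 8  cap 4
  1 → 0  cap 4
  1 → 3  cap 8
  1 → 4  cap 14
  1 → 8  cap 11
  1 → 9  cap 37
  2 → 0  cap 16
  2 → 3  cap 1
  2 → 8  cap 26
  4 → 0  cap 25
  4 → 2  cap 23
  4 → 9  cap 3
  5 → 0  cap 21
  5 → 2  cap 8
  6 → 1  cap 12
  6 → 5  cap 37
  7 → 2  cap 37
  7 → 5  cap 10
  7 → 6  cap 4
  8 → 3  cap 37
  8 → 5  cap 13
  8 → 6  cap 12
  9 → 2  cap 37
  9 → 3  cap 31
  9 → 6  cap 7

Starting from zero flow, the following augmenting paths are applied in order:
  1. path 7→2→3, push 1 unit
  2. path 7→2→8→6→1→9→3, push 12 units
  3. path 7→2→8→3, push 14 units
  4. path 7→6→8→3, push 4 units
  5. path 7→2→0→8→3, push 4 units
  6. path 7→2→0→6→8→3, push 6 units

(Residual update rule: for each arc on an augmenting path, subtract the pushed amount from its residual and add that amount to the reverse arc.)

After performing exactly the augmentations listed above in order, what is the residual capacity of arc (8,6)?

Residual capacity of (8,6): 10

after path 1 (7→2→3, push 1): res(8,6)=12
after path 2 (7→2→8→6→1→9→3, push 12): res(8,6)=0
after path 3 (7→2→8→3, push 14): res(8,6)=0
after path 4 (7→6→8→3, push 4): res(8,6)=4
after path 5 (7→2→0→8→3, push 4): res(8,6)=4
after path 6 (7→2→0→6→8→3, push 6): res(8,6)=10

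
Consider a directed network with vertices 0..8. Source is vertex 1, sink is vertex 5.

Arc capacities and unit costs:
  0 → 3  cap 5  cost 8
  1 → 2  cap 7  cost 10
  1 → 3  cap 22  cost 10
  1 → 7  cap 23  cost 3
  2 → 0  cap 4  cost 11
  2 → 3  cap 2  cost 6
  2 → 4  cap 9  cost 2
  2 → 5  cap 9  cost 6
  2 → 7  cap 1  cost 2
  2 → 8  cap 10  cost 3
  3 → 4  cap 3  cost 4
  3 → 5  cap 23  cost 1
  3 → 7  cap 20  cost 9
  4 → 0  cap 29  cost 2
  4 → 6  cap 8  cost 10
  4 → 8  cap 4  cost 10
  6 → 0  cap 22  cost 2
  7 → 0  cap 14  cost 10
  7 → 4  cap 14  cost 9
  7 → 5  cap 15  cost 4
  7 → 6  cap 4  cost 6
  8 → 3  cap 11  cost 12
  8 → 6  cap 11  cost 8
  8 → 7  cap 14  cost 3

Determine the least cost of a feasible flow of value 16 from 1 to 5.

shortest-cost path #1: 1→7→5 push 15 @ unit cost 7 (adds 105)
shortest-cost path #2: 1→3→5 push 1 @ unit cost 11 (adds 11)
total cost = 116

Minimum cost for 16 units: 116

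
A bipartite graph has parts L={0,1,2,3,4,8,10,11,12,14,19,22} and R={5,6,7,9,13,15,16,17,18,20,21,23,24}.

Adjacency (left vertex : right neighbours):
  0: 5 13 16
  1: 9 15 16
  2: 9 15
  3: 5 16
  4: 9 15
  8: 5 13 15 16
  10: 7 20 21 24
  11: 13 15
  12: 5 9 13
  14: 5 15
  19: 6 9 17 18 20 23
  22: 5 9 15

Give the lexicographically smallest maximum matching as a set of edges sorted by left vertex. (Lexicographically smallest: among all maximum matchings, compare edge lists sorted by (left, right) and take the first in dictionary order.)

Lex-smallest maximum matching: {(0,5), (1,9), (2,15), (3,16), (8,13), (10,7), (19,6)}

|M| = 7 (so the lex-smallest maximum matching has 7 edges)
process left vertices in ascending order; for each, take the smallest-labelled available neighbour that still permits 7 edges overall, or leave it unmatched if none does
lex-smallest matching: {0-5, 1-9, 2-15, 3-16, 8-13, 10-7, 19-6}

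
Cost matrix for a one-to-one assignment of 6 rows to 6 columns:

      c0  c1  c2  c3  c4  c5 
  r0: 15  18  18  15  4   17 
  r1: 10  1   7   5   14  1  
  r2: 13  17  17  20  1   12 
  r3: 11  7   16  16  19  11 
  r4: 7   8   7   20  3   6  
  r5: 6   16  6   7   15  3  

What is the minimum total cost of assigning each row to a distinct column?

one of 2 optimal assignments: row0→col3 (cost 15), row1→col5 (cost 1), row2→col4 (cost 1), row3→col1 (cost 7), row4→col0 (cost 7), row5→col2 (cost 6)
total = 15 + 1 + 1 + 7 + 7 + 6 = 37

Minimum assignment cost: 37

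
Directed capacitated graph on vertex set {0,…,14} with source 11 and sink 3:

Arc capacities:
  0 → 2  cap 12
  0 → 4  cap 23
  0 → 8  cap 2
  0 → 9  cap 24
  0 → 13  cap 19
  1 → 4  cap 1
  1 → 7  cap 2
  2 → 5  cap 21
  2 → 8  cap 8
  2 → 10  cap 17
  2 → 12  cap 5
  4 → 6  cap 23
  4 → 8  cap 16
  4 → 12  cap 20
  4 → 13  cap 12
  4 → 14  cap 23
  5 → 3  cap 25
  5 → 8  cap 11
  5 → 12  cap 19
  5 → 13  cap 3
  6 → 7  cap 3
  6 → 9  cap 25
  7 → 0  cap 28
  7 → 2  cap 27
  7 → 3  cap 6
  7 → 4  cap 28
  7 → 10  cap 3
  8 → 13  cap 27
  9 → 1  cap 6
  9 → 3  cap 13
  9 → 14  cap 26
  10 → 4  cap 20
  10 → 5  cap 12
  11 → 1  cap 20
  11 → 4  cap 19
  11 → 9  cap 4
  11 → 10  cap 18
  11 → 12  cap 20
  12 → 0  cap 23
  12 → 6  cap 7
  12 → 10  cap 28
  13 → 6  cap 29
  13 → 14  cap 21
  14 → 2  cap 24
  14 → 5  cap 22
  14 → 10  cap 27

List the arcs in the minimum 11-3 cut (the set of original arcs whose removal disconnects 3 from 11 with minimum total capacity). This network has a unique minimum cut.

augment #1: 11→9→3 push 4
augment #2: 11→1→7→3 push 2
augment #3: 11→10→5→3 push 12
augment #4: 11→4→6→7→3 push 3
augment #5: 11→4→6→9→3 push 9
augment #6: 11→4→14→5→3 push 7
augment #7: 11→1→4→14→5→3 push 1
augment #8: 11→10→4→14→5→3 push 5
max flow = 43; residual-reachable set from 11 gives S-side
cut edges (S→T): {(1,7), (5,3), (6,7), (9,3)} total cap 43

Min-cut arcs: {(1,7), (5,3), (6,7), (9,3)} (total capacity 43)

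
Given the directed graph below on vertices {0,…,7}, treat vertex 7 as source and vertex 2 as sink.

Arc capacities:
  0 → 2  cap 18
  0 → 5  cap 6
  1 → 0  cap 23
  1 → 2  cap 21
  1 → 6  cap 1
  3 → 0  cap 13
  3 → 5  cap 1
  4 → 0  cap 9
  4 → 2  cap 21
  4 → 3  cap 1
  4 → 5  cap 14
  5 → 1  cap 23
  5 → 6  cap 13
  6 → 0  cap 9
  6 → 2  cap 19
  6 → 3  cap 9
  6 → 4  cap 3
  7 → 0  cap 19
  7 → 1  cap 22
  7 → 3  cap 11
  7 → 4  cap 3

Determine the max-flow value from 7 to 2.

Maximum flow value: 50

augment #1: 7→0→2 bottleneck 18, total now 18
augment #2: 7→1→2 bottleneck 21, total now 39
augment #3: 7→4→2 bottleneck 3, total now 42
augment #4: 7→1→6→2 bottleneck 1, total now 43
augment #5: 7→0→5→6→2 bottleneck 1, total now 44
augment #6: 7→3→5→6→2 bottleneck 1, total now 45
augment #7: 7→3→0→5→6→2 bottleneck 5, total now 50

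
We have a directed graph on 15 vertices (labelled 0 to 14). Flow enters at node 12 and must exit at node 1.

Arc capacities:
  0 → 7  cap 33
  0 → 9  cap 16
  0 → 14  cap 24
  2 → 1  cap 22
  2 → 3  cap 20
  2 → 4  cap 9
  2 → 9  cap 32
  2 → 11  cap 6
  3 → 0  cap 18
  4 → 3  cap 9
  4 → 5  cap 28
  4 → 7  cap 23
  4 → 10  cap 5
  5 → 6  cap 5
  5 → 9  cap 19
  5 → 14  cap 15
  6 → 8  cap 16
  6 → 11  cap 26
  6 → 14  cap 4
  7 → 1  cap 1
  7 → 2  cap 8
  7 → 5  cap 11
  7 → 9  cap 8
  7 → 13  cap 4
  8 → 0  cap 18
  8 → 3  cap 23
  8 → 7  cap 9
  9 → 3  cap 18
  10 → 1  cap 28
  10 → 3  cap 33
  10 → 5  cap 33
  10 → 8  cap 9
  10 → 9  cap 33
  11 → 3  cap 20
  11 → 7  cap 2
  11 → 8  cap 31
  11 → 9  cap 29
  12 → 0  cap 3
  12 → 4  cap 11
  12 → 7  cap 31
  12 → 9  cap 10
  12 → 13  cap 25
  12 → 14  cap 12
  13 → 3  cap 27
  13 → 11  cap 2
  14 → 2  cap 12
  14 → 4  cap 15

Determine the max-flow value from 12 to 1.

Maximum flow value: 26

augment #1: 12→7→1 bottleneck 1, total now 1
augment #2: 12→4→10→1 bottleneck 5, total now 6
augment #3: 12→7→2→1 bottleneck 8, total now 14
augment #4: 12→14→2→1 bottleneck 12, total now 26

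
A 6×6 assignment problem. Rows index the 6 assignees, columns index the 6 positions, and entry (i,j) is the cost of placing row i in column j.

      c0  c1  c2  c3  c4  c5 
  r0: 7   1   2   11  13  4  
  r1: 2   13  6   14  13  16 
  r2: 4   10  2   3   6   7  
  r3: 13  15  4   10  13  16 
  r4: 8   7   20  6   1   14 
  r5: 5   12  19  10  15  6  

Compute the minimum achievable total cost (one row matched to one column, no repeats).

Minimum assignment cost: 17

optimal assignment: row0→col1 (cost 1), row1→col0 (cost 2), row2→col3 (cost 3), row3→col2 (cost 4), row4→col4 (cost 1), row5→col5 (cost 6)
total = 1 + 2 + 3 + 4 + 1 + 6 = 17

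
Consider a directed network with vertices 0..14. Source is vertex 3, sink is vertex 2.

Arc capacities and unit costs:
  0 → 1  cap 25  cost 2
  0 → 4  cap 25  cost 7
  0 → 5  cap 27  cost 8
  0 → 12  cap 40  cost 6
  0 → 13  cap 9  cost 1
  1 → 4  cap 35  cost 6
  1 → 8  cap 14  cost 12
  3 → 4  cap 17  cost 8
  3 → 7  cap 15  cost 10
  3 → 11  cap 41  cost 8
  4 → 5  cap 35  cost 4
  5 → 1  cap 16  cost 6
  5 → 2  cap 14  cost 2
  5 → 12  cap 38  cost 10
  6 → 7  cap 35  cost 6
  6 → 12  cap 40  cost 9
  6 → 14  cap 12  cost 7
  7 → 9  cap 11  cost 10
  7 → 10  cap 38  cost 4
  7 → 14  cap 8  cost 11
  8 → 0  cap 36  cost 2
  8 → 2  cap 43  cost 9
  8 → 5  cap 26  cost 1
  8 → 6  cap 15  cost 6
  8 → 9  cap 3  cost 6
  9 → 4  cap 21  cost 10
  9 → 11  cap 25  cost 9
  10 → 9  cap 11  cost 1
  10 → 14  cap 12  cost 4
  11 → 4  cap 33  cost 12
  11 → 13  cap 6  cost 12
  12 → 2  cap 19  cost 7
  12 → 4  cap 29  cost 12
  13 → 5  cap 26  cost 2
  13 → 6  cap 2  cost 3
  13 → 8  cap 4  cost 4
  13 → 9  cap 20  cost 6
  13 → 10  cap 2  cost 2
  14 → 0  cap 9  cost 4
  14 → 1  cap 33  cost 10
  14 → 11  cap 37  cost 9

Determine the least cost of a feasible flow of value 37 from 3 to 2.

shortest-cost path #1: 3→4→5→2 push 14 @ unit cost 14 (adds 196)
shortest-cost path #2: 3→4→5→12→2 push 3 @ unit cost 29 (adds 87)
shortest-cost path #3: 3→11→13→8→2 push 4 @ unit cost 33 (adds 132)
shortest-cost path #4: 3→7→10→14→0→12→2 push 9 @ unit cost 35 (adds 315)
shortest-cost path #5: 3→11→13→5→12→2 push 2 @ unit cost 39 (adds 78)
shortest-cost path #6: 3→11→4→5→12→2 push 5 @ unit cost 41 (adds 205)
total cost = 1013

Minimum cost for 37 units: 1013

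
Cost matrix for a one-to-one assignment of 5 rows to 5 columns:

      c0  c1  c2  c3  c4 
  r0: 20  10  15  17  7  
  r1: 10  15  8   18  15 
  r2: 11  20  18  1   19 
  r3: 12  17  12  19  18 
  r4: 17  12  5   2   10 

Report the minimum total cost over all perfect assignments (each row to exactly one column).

one of 3 optimal assignments: row0→col4 (cost 7), row1→col0 (cost 10), row2→col3 (cost 1), row3→col1 (cost 17), row4→col2 (cost 5)
total = 7 + 10 + 1 + 17 + 5 = 40

Minimum assignment cost: 40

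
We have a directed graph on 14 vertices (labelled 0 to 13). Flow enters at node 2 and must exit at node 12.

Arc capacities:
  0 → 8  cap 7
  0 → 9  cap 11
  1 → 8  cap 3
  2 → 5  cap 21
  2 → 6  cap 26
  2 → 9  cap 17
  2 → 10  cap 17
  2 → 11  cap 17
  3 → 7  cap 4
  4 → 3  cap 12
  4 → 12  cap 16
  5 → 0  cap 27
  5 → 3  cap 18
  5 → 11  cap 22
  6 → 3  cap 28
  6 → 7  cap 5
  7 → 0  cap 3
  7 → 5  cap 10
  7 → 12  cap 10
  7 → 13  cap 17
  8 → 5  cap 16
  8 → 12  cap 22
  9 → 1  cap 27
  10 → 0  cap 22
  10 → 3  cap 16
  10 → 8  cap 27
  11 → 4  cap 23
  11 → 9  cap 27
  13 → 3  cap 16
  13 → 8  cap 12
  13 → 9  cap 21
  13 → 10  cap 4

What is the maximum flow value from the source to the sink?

Maximum flow value: 47

augment #1: 2→6→7→12 bottleneck 5, total now 5
augment #2: 2→10→8→12 bottleneck 17, total now 22
augment #3: 2→11→4→12 bottleneck 16, total now 38
augment #4: 2→5→0→8→12 bottleneck 5, total now 43
augment #5: 2→5→3→7→12 bottleneck 4, total now 47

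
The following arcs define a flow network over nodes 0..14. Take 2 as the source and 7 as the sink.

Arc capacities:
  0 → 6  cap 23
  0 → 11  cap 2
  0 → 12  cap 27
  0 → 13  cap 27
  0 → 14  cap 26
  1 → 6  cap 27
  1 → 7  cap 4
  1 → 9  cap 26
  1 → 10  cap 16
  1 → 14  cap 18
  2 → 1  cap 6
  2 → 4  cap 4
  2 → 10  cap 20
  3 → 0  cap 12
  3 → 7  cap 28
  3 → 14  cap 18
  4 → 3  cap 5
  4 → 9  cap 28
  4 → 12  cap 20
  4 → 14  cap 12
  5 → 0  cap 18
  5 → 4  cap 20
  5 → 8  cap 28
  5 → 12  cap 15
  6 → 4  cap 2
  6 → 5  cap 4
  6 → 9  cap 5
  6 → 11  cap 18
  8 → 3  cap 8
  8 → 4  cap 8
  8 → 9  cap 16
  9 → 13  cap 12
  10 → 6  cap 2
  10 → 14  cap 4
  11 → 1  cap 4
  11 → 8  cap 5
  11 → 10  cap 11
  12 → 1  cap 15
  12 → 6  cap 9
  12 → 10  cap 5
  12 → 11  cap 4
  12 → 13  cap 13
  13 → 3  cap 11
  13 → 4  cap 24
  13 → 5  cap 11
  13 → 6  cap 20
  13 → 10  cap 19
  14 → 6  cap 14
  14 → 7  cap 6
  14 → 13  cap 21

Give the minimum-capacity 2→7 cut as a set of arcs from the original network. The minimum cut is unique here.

Min-cut arcs: {(2,1), (2,4), (10,6), (10,14)} (total capacity 16)

augment #1: 2→1→7 push 4
augment #2: 2→1→14→7 push 2
augment #3: 2→4→3→7 push 4
augment #4: 2→10→14→7 push 4
augment #5: 2→10→6→4→3→7 push 1
augment #6: 2→10→6→5→8→3→7 push 1
max flow = 16; residual-reachable set from 2 gives S-side
cut edges (S→T): {(2,1), (2,4), (10,6), (10,14)} total cap 16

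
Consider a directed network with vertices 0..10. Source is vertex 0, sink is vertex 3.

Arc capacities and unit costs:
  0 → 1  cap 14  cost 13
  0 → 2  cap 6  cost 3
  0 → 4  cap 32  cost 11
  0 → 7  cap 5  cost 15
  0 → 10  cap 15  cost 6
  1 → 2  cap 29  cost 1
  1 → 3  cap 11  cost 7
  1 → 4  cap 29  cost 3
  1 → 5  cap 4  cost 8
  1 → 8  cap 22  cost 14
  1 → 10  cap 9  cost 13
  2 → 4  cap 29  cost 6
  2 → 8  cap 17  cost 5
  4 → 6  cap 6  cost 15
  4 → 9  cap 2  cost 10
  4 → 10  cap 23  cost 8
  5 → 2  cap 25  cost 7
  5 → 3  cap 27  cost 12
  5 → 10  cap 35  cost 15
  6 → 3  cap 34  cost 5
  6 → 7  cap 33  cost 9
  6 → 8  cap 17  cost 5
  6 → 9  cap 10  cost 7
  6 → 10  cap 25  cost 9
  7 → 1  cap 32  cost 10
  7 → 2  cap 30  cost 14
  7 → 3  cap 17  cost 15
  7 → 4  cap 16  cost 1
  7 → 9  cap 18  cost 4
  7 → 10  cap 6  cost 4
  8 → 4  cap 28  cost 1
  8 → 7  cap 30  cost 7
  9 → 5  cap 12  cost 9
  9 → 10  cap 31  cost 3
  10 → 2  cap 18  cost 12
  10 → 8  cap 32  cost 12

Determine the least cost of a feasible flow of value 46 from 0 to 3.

shortest-cost path #1: 0→1→3 push 11 @ unit cost 20 (adds 220)
shortest-cost path #2: 0→2→4→6→3 push 6 @ unit cost 29 (adds 174)
shortest-cost path #3: 0→7→3 push 5 @ unit cost 30 (adds 150)
shortest-cost path #4: 0→4→2→8→7→3 push 6 @ unit cost 32 (adds 192)
shortest-cost path #5: 0→1→5→3 push 3 @ unit cost 33 (adds 99)
shortest-cost path #6: 0→10→8→7→3 push 6 @ unit cost 40 (adds 240)
shortest-cost path #7: 0→4→9→5→3 push 2 @ unit cost 42 (adds 84)
shortest-cost path #8: 0→10→8→7→9→5→3 push 7 @ unit cost 50 (adds 350)
total cost = 1509

Minimum cost for 46 units: 1509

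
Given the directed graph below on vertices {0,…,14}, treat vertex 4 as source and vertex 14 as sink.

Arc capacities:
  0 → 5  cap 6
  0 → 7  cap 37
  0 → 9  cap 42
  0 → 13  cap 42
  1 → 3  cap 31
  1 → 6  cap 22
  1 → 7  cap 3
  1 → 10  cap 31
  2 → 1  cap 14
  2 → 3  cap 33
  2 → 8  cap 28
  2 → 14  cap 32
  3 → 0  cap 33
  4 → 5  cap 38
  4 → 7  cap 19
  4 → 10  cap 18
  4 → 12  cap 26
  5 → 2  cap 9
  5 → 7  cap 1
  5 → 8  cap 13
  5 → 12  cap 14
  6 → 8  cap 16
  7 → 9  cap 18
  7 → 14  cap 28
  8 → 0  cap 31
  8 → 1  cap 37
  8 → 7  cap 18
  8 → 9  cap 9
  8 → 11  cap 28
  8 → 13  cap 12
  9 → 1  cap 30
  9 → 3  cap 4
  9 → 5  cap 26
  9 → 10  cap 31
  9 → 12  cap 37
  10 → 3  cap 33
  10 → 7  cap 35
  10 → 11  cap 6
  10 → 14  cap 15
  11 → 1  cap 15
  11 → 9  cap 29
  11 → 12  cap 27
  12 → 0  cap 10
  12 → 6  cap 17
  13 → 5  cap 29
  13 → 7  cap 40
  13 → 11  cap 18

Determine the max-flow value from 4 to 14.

augment #1: 4→7→14 bottleneck 19, total now 19
augment #2: 4→10→14 bottleneck 15, total now 34
augment #3: 4→5→2→14 bottleneck 9, total now 43
augment #4: 4→5→7→14 bottleneck 1, total now 44
augment #5: 4→10→7→14 bottleneck 3, total now 47
augment #6: 4→5→8→7→14 bottleneck 5, total now 52

Maximum flow value: 52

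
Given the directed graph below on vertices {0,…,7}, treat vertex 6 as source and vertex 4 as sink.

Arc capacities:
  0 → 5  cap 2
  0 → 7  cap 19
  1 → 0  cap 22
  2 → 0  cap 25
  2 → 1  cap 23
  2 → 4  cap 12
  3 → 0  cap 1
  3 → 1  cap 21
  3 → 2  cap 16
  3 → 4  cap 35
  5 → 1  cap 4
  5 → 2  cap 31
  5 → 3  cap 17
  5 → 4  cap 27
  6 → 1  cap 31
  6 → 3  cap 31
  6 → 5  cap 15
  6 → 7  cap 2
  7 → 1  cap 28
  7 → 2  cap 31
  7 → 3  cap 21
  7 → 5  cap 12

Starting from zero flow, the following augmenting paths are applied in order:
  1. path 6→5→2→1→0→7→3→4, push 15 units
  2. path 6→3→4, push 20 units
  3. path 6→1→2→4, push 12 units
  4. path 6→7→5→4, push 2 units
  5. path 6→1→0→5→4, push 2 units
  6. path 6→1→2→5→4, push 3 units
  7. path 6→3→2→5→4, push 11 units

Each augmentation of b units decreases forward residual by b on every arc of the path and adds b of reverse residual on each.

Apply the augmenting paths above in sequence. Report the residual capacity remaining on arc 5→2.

after path 1 (6→5→2→1→0→7→3→4, push 15): res(5,2)=16
after path 2 (6→3→4, push 20): res(5,2)=16
after path 3 (6→1→2→4, push 12): res(5,2)=16
after path 4 (6→7→5→4, push 2): res(5,2)=16
after path 5 (6→1→0→5→4, push 2): res(5,2)=16
after path 6 (6→1→2→5→4, push 3): res(5,2)=19
after path 7 (6→3→2→5→4, push 11): res(5,2)=30

Residual capacity of (5,2): 30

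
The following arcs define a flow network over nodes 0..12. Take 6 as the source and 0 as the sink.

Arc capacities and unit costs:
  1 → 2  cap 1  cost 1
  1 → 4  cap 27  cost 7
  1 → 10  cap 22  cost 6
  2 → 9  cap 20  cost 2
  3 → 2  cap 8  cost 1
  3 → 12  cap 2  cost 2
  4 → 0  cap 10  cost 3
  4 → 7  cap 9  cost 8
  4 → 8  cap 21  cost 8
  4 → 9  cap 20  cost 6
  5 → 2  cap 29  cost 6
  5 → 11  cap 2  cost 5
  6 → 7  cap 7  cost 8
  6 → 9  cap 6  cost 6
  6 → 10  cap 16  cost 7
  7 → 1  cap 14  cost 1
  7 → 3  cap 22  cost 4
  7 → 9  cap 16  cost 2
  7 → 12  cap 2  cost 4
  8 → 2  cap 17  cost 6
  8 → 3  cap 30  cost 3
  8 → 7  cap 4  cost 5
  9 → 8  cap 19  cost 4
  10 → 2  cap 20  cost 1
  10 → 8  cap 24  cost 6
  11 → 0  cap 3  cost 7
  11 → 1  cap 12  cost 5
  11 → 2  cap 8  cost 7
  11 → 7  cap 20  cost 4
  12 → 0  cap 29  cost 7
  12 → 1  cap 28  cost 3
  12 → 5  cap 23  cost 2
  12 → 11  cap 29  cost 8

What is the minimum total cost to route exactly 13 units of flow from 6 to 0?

Minimum cost for 13 units: 281

shortest-cost path #1: 6→7→12→0 push 2 @ unit cost 19 (adds 38)
shortest-cost path #2: 6→7→1→4→0 push 5 @ unit cost 19 (adds 95)
shortest-cost path #3: 6→9→8→3→12→0 push 2 @ unit cost 22 (adds 44)
shortest-cost path #4: 6→9→8→7→1→4→0 push 4 @ unit cost 26 (adds 104)
total cost = 281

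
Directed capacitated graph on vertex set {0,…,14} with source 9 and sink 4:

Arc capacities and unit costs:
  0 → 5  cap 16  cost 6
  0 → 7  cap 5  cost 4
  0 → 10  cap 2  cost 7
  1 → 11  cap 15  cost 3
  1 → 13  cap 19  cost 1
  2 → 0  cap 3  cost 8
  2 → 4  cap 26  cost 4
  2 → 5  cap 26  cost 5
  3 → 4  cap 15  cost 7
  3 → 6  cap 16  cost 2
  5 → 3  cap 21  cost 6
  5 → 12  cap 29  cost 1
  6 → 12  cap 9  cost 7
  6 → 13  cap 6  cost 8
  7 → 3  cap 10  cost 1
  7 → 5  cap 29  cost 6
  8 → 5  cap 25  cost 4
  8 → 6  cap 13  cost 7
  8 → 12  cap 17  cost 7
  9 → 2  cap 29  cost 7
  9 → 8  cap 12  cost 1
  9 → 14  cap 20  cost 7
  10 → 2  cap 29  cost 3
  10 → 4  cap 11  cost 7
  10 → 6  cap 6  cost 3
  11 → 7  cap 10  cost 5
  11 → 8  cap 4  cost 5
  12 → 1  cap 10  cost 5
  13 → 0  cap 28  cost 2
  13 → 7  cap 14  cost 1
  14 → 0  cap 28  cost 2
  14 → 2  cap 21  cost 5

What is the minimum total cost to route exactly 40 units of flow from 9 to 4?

shortest-cost path #1: 9→2→4 push 26 @ unit cost 11 (adds 286)
shortest-cost path #2: 9→8→5→3→4 push 12 @ unit cost 18 (adds 216)
shortest-cost path #3: 9→14→0→7→3→4 push 2 @ unit cost 21 (adds 42)
total cost = 544

Minimum cost for 40 units: 544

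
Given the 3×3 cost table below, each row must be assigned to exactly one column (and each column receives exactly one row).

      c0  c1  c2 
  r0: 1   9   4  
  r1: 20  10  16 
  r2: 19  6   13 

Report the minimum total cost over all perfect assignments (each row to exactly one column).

optimal assignment: row0→col0 (cost 1), row1→col2 (cost 16), row2→col1 (cost 6)
total = 1 + 16 + 6 = 23

Minimum assignment cost: 23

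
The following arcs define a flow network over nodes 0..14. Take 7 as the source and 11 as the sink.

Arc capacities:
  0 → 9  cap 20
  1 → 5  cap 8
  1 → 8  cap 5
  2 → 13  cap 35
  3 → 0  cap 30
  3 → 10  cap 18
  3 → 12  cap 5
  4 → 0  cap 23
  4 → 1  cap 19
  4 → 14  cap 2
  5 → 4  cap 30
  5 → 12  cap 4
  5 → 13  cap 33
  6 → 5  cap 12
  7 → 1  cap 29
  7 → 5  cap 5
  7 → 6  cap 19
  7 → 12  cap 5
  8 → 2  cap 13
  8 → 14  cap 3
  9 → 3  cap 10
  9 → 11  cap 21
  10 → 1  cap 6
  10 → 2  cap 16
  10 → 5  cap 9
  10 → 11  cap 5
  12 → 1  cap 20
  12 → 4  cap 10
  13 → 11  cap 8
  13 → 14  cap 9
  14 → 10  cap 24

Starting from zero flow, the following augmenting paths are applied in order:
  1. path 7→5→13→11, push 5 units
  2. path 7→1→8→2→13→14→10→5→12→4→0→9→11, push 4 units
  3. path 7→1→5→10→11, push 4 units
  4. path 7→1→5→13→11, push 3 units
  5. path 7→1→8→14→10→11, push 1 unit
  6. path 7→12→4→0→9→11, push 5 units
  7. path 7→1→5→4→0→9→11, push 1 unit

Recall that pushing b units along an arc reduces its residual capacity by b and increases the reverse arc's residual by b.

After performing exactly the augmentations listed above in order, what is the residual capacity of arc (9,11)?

after path 1 (7→5→13→11, push 5): res(9,11)=21
after path 2 (7→1→8→2→13→14→10→5→12→4→0→9→11, push 4): res(9,11)=17
after path 3 (7→1→5→10→11, push 4): res(9,11)=17
after path 4 (7→1→5→13→11, push 3): res(9,11)=17
after path 5 (7→1→8→14→10→11, push 1): res(9,11)=17
after path 6 (7→12→4→0→9→11, push 5): res(9,11)=12
after path 7 (7→1→5→4→0→9→11, push 1): res(9,11)=11

Residual capacity of (9,11): 11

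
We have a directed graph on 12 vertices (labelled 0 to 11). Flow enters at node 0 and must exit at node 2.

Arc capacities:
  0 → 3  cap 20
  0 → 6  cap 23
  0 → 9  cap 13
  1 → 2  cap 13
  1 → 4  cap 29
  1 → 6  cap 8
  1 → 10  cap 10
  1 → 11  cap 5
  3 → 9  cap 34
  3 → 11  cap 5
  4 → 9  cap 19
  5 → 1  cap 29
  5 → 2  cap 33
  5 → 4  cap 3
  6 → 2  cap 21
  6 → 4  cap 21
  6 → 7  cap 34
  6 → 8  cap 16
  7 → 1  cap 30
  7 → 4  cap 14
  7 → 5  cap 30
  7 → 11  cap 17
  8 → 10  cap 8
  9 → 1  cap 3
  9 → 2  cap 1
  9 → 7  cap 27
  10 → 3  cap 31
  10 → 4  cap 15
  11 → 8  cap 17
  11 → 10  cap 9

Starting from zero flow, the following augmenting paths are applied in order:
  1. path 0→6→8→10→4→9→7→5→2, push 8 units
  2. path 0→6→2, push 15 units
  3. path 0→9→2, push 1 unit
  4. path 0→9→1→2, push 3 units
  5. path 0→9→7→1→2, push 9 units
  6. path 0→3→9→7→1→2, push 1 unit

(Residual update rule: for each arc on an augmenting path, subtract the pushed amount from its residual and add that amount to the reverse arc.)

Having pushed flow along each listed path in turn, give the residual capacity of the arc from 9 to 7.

Residual capacity of (9,7): 9

after path 1 (0→6→8→10→4→9→7→5→2, push 8): res(9,7)=19
after path 2 (0→6→2, push 15): res(9,7)=19
after path 3 (0→9→2, push 1): res(9,7)=19
after path 4 (0→9→1→2, push 3): res(9,7)=19
after path 5 (0→9→7→1→2, push 9): res(9,7)=10
after path 6 (0→3→9→7→1→2, push 1): res(9,7)=9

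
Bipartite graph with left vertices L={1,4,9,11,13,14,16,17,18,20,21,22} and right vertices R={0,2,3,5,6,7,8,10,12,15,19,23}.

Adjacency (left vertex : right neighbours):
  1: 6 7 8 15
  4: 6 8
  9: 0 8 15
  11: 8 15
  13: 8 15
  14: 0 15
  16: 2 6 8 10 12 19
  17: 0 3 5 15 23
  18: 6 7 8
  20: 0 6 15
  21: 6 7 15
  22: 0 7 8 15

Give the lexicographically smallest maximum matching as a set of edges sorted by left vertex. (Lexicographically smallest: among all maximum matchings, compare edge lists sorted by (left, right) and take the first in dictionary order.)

Lex-smallest maximum matching: {(1,6), (4,8), (9,0), (11,15), (16,2), (17,3), (18,7)}

|M| = 7 (so the lex-smallest maximum matching has 7 edges)
process left vertices in ascending order; for each, take the smallest-labelled available neighbour that still permits 7 edges overall, or leave it unmatched if none does
lex-smallest matching: {1-6, 4-8, 9-0, 11-15, 16-2, 17-3, 18-7}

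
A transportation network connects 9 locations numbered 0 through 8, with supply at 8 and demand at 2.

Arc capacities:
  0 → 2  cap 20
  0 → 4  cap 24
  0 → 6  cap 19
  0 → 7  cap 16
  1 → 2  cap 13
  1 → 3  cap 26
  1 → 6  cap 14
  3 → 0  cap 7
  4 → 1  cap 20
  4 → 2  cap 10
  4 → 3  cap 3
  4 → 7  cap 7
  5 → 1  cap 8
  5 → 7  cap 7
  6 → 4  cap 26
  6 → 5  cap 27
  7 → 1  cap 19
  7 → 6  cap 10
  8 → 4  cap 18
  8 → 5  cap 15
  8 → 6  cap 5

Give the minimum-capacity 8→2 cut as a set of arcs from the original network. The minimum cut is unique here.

Min-cut arcs: {(1,2), (3,0), (4,2)} (total capacity 30)

augment #1: 8→4→2 push 10
augment #2: 8→4→1→2 push 8
augment #3: 8→5→1→2 push 5
augment #4: 8→5→1→3→0→2 push 3
augment #5: 8→6→4→3→0→2 push 3
augment #6: 8→5→7→1→3→0→2 push 1
max flow = 30; residual-reachable set from 8 gives S-side
cut edges (S→T): {(1,2), (3,0), (4,2)} total cap 30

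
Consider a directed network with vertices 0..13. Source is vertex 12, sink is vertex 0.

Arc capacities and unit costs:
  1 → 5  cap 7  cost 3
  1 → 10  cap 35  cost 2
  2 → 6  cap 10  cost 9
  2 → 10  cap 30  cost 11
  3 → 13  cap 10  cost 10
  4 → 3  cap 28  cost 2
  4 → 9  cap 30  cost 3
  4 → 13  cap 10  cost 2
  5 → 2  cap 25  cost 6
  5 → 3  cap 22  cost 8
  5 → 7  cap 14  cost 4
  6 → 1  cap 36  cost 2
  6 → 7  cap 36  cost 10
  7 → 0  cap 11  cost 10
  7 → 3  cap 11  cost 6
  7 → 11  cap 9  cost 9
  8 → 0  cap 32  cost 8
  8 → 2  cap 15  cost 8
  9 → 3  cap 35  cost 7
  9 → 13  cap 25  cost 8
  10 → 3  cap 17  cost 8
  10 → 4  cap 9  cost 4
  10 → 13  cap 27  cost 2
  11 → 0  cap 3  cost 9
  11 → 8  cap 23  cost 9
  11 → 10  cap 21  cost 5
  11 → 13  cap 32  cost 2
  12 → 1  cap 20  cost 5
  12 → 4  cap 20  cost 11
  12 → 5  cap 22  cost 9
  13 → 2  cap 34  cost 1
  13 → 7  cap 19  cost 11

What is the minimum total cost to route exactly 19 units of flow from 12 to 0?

shortest-cost path #1: 12→1→5→7→0 push 7 @ unit cost 22 (adds 154)
shortest-cost path #2: 12→5→7→0 push 4 @ unit cost 23 (adds 92)
shortest-cost path #3: 12→5→7→11→0 push 3 @ unit cost 31 (adds 93)
shortest-cost path #4: 12→1→10→13→7→11→8→0 push 5 @ unit cost 46 (adds 230)
total cost = 569

Minimum cost for 19 units: 569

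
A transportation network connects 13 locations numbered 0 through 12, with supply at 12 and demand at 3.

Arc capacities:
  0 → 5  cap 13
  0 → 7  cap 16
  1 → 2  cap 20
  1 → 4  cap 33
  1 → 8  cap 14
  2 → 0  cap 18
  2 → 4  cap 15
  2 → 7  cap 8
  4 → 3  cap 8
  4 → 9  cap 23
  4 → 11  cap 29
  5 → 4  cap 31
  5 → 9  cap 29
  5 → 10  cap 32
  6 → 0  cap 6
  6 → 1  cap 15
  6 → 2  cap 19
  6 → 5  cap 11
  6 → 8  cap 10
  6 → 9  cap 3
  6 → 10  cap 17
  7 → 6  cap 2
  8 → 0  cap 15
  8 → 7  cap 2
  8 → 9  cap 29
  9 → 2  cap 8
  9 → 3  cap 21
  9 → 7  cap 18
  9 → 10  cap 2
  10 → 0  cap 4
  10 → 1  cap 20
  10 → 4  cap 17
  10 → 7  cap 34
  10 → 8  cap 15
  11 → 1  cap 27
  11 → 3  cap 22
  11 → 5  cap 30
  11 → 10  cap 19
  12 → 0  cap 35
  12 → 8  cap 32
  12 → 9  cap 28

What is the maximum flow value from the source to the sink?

augment #1: 12→9→3 bottleneck 21, total now 21
augment #2: 12→0→5→4→3 bottleneck 8, total now 29
augment #3: 12→0→5→4→11→3 bottleneck 5, total now 34
augment #4: 12→9→2→4→11→3 bottleneck 7, total now 41
augment #5: 12→8→9→2→4→11→3 bottleneck 1, total now 42
augment #6: 12→8→9→10→4→11→3 bottleneck 2, total now 44
augment #7: 12→0→7→6→1→4→11→3 bottleneck 2, total now 46

Maximum flow value: 46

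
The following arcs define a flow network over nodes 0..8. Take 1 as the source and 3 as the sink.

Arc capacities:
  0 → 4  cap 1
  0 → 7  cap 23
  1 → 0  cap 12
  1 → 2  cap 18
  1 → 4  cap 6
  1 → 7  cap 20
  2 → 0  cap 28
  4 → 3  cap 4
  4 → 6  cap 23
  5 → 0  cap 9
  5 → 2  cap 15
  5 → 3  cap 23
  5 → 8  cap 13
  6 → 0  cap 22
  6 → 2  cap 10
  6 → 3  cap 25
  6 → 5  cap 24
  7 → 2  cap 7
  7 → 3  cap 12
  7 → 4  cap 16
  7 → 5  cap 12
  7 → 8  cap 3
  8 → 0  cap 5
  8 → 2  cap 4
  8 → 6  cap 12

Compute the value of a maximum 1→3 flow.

Maximum flow value: 50

augment #1: 1→4→3 bottleneck 4, total now 4
augment #2: 1→7→3 bottleneck 12, total now 16
augment #3: 1→4→6→3 bottleneck 2, total now 18
augment #4: 1→7→5→3 bottleneck 8, total now 26
augment #5: 1→0→4→6→3 bottleneck 1, total now 27
augment #6: 1→0→7→5→3 bottleneck 4, total now 31
augment #7: 1→0→7→4→6→3 bottleneck 7, total now 38
augment #8: 1→2→0→7→4→6→3 bottleneck 9, total now 47
augment #9: 1→2→0→7→8→6→3 bottleneck 3, total now 50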